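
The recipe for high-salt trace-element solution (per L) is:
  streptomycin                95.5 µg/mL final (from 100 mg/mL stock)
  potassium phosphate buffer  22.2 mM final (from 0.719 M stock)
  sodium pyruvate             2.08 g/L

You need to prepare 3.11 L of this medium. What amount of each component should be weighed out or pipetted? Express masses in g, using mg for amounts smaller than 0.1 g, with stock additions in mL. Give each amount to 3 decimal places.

Scale factor relative to 1 L: 3.11.
streptomycin: C1V1 = C2V2 → 95.5 µg/mL × 3110 mL ÷ 100000 µg/mL = 2.970 mL
potassium phosphate buffer: C1V1 = C2V2 → 22.2 mM × 3110 mL ÷ 719 mM = 96.025 mL
sodium pyruvate: 2.08 g/L × 3.11 L = 6.469 g

streptomycin 2.970 mL; potassium phosphate buffer 96.025 mL; sodium pyruvate 6.469 g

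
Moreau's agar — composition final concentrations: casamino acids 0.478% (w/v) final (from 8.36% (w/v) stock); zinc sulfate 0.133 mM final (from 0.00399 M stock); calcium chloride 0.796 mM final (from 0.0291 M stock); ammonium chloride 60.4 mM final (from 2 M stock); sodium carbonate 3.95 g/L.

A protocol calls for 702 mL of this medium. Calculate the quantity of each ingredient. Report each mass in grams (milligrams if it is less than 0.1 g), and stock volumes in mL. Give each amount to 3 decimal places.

casamino acids 40.138 mL; zinc sulfate 23.400 mL; calcium chloride 19.202 mL; ammonium chloride 21.200 mL; sodium carbonate 2.773 g

Working volume: 702 mL = 0.702 L.
casamino acids: dilute stock: 0.478% ÷ 8.36% × 702 mL = 40.138 mL
zinc sulfate: C1V1 = C2V2 → 0.133 mM × 702 mL ÷ 3.99 mM = 23.400 mL
calcium chloride: dilute stock: 0.796 mM × 702 mL ÷ 29.1 mM = 19.202 mL
ammonium chloride: dilute stock: 60.4 mM × 702 mL ÷ 2000 mM = 21.200 mL
sodium carbonate: 3.95 g/L × 0.702 L = 2.773 g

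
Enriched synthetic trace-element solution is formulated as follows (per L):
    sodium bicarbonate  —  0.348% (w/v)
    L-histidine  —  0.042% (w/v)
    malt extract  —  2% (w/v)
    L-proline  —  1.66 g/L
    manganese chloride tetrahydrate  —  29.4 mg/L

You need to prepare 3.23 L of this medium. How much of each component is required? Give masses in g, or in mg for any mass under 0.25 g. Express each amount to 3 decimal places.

sodium bicarbonate 11.240 g; L-histidine 1.357 g; malt extract 64.600 g; L-proline 5.362 g; manganese chloride tetrahydrate 94.962 mg

Working volume: 3.23 L.
sodium bicarbonate: 0.348 g per 100 mL × 3230 mL ÷ 100 = 11.240 g
L-histidine: 0.042 g per 100 mL × 3230 mL ÷ 100 = 1.357 g
malt extract: 2 g per 100 mL × 3230 mL ÷ 100 = 64.600 g
L-proline: 1.66 g/L × 3.23 L = 5.362 g
manganese chloride tetrahydrate: 29.4 mg/L × 3.23 L = 94.962 mg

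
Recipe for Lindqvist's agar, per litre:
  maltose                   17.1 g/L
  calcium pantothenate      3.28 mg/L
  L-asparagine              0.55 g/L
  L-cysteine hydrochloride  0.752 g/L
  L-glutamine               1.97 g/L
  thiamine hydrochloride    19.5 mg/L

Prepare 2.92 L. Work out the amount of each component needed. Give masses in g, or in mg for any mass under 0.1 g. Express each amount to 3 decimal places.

Scale factor relative to 1 L: 2.92.
maltose: 17.1 g/L × 2.92 L = 49.932 g
calcium pantothenate: 3.28 mg/L × 2.92 L = 9.578 mg
L-asparagine: 0.55 g/L × 2.92 L = 1.606 g
L-cysteine hydrochloride: 0.752 g/L × 2.92 L = 2.196 g
L-glutamine: 1.97 g/L × 2.92 L = 5.752 g
thiamine hydrochloride: 19.5 mg/L × 2.92 L = 56.940 mg

maltose 49.932 g; calcium pantothenate 9.578 mg; L-asparagine 1.606 g; L-cysteine hydrochloride 2.196 g; L-glutamine 5.752 g; thiamine hydrochloride 56.940 mg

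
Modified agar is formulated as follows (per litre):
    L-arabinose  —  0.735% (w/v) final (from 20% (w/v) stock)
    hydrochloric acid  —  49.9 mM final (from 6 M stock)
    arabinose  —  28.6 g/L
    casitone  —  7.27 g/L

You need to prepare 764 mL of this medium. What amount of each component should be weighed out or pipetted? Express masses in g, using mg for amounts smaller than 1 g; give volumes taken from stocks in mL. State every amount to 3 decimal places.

L-arabinose 28.077 mL; hydrochloric acid 6.354 mL; arabinose 21.850 g; casitone 5.554 g

Scale factor relative to 1 L: 0.764.
L-arabinose: dilute stock: 0.735% ÷ 20% × 764 mL = 28.077 mL
hydrochloric acid: C1V1 = C2V2 → 49.9 mM × 764 mL ÷ 6000 mM = 6.354 mL
arabinose: 28.6 g/L × 0.764 L = 21.850 g
casitone: 7.27 g/L × 0.764 L = 5.554 g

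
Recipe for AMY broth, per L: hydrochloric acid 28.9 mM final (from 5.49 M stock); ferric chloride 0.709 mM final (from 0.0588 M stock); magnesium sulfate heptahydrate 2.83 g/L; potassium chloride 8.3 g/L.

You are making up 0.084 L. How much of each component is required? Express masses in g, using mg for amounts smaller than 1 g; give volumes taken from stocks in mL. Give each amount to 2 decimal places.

hydrochloric acid 0.44 mL; ferric chloride 1.01 mL; magnesium sulfate heptahydrate 237.72 mg; potassium chloride 697.20 mg

Working volume: 0.084 L.
hydrochloric acid: dilute stock: 28.9 mM × 84 mL ÷ 5490 mM = 0.44 mL
ferric chloride: C1V1 = C2V2 → 0.709 mM × 84 mL ÷ 58.8 mM = 1.01 mL
magnesium sulfate heptahydrate: 2.83 g/L × 0.084 L = 0.23772 g = 237.72 mg
potassium chloride: 8.3 g/L × 0.084 L = 0.6972 g = 697.20 mg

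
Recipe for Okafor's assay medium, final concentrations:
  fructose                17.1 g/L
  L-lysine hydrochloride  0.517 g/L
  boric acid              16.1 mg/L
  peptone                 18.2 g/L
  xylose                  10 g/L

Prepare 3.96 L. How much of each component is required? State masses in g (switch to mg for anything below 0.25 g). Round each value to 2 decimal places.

fructose 67.72 g; L-lysine hydrochloride 2.05 g; boric acid 63.76 mg; peptone 72.07 g; xylose 39.60 g

Working volume: 3.96 L.
fructose: 17.1 g/L × 3.96 L = 67.72 g
L-lysine hydrochloride: 0.517 g/L × 3.96 L = 2.05 g
boric acid: 16.1 mg/L × 3.96 L = 63.76 mg
peptone: 18.2 g/L × 3.96 L = 72.07 g
xylose: 10 g/L × 3.96 L = 39.60 g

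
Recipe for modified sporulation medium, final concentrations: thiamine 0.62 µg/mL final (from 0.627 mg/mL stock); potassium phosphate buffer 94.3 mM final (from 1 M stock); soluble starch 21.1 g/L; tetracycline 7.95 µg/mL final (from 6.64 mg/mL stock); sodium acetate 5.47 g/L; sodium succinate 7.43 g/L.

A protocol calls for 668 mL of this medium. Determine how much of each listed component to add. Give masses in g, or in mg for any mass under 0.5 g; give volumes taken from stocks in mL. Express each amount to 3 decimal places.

thiamine 0.661 mL; potassium phosphate buffer 62.992 mL; soluble starch 14.095 g; tetracycline 0.800 mL; sodium acetate 3.654 g; sodium succinate 4.963 g

Scale factor relative to 1 L: 0.668.
thiamine: C1V1 = C2V2 → 0.62 µg/mL × 668 mL ÷ 627 µg/mL = 0.661 mL
potassium phosphate buffer: dilute stock: 94.3 mM × 668 mL ÷ 1000 mM = 62.992 mL
soluble starch: 21.1 g/L × 0.668 L = 14.095 g
tetracycline: dilute stock: 7.95 µg/mL × 668 mL ÷ 6640 µg/mL = 0.800 mL
sodium acetate: 5.47 g/L × 0.668 L = 3.654 g
sodium succinate: 7.43 g/L × 0.668 L = 4.963 g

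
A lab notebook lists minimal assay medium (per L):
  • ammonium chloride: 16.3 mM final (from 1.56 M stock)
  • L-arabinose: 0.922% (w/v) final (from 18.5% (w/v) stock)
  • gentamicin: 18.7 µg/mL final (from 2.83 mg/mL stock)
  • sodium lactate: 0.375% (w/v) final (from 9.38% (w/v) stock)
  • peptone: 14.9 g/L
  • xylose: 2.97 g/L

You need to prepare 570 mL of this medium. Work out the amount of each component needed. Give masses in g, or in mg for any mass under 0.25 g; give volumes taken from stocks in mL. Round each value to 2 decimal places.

ammonium chloride 5.96 mL; L-arabinose 28.41 mL; gentamicin 3.77 mL; sodium lactate 22.79 mL; peptone 8.49 g; xylose 1.69 g

Scale factor relative to 1 L: 0.57.
ammonium chloride: dilute stock: 16.3 mM × 570 mL ÷ 1560 mM = 5.96 mL
L-arabinose: dilute stock: 0.922% ÷ 18.5% × 570 mL = 28.41 mL
gentamicin: dilute stock: 18.7 µg/mL × 570 mL ÷ 2830 µg/mL = 3.77 mL
sodium lactate: C1V1 = C2V2 → 0.375% ÷ 9.38% × 570 mL = 22.79 mL
peptone: 14.9 g/L × 0.57 L = 8.49 g
xylose: 2.97 g/L × 0.57 L = 1.69 g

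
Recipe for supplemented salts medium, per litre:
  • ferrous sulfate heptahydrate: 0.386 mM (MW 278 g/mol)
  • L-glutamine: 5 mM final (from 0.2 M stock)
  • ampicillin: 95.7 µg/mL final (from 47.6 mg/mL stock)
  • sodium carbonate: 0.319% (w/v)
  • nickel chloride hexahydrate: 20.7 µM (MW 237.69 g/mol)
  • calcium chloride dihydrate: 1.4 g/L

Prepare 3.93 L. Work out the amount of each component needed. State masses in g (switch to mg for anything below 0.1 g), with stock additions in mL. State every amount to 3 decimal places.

ferrous sulfate heptahydrate 0.422 g; L-glutamine 98.250 mL; ampicillin 7.901 mL; sodium carbonate 12.537 g; nickel chloride hexahydrate 19.336 mg; calcium chloride dihydrate 5.502 g

Scale factor relative to 1 L: 3.93.
ferrous sulfate heptahydrate: 0.386 mmol/L × 278 g/mol × 3.93 L ÷ 1000 = 0.422 g
L-glutamine: V = C2·V2/C1 = 5 mM × 3930 mL ÷ 200 mM = 98.250 mL
ampicillin: C1V1 = C2V2 → 95.7 µg/mL × 3930 mL ÷ 47600 µg/mL = 7.901 mL
sodium carbonate: 0.319% w/v = 3.19 g/L → 3.19 × 3.93 L = 12.537 g
nickel chloride hexahydrate: 20.7 µmol/L × 237.69 g/mol × 3.93 L ÷ 1000 = 19.336 mg
calcium chloride dihydrate: 1.4 g/L × 3.93 L = 5.502 g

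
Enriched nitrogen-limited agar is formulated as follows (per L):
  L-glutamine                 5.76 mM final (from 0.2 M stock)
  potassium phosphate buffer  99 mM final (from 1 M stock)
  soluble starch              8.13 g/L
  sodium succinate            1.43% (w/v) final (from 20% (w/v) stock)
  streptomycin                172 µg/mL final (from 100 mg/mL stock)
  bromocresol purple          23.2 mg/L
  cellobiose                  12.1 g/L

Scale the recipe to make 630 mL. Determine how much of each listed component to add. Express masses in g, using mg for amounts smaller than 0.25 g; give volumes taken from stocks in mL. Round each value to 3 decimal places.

L-glutamine 18.144 mL; potassium phosphate buffer 62.370 mL; soluble starch 5.122 g; sodium succinate 45.045 mL; streptomycin 1.084 mL; bromocresol purple 14.616 mg; cellobiose 7.623 g

Working volume: 630 mL = 0.63 L.
L-glutamine: dilute stock: 5.76 mM × 630 mL ÷ 200 mM = 18.144 mL
potassium phosphate buffer: V = C2·V2/C1 = 99 mM × 630 mL ÷ 1000 mM = 62.370 mL
soluble starch: 8.13 g/L × 0.63 L = 5.122 g
sodium succinate: C1V1 = C2V2 → 1.43% ÷ 20% × 630 mL = 45.045 mL
streptomycin: C1V1 = C2V2 → 172 µg/mL × 630 mL ÷ 100000 µg/mL = 1.084 mL
bromocresol purple: 23.2 mg/L × 0.63 L = 14.616 mg
cellobiose: 12.1 g/L × 0.63 L = 7.623 g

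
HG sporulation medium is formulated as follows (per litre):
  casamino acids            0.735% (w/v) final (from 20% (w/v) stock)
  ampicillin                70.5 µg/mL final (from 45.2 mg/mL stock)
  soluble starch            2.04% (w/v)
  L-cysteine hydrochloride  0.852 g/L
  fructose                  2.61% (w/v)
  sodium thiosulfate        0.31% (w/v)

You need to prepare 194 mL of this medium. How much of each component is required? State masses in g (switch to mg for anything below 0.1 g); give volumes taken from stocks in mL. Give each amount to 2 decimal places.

Working volume: 194 mL = 0.194 L.
casamino acids: dilute stock: 0.735% ÷ 20% × 194 mL = 7.13 mL
ampicillin: dilute stock: 70.5 µg/mL × 194 mL ÷ 45200 µg/mL = 0.30 mL
soluble starch: 2.04% w/v = 20.4 g/L → 20.4 × 0.194 L = 3.96 g
L-cysteine hydrochloride: 0.852 g/L × 0.194 L = 0.17 g
fructose: 2.61% w/v = 26.1 g/L → 26.1 × 0.194 L = 5.06 g
sodium thiosulfate: 0.31 g per 100 mL × 194 mL ÷ 100 = 0.60 g

casamino acids 7.13 mL; ampicillin 0.30 mL; soluble starch 3.96 g; L-cysteine hydrochloride 0.17 g; fructose 5.06 g; sodium thiosulfate 0.60 g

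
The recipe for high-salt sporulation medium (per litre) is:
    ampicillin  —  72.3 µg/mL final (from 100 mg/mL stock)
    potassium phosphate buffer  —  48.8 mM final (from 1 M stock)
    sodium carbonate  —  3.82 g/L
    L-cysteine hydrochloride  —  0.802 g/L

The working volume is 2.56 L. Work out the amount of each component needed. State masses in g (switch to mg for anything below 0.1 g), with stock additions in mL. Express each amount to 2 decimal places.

ampicillin 1.85 mL; potassium phosphate buffer 124.93 mL; sodium carbonate 9.78 g; L-cysteine hydrochloride 2.05 g

Scale factor relative to 1 L: 2.56.
ampicillin: C1V1 = C2V2 → 72.3 µg/mL × 2560 mL ÷ 100000 µg/mL = 1.85 mL
potassium phosphate buffer: V = C2·V2/C1 = 48.8 mM × 2560 mL ÷ 1000 mM = 124.93 mL
sodium carbonate: 3.82 g/L × 2.56 L = 9.78 g
L-cysteine hydrochloride: 0.802 g/L × 2.56 L = 2.05 g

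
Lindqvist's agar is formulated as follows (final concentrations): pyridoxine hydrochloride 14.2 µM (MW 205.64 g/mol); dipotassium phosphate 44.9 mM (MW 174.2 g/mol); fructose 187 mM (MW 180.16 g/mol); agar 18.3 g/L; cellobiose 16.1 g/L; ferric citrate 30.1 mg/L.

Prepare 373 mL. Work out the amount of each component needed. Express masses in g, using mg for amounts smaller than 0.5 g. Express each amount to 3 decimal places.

pyridoxine hydrochloride 1.089 mg; dipotassium phosphate 2.917 g; fructose 12.566 g; agar 6.826 g; cellobiose 6.005 g; ferric citrate 11.227 mg

Target volume = 373 mL = 0.373 L.
pyridoxine hydrochloride: 14.2 µmol/L × 205.64 g/mol × 0.373 L ÷ 1000 = 1.089 mg
dipotassium phosphate: 44.9 mmol/L × 174.2 g/mol × 0.373 L ÷ 1000 = 2.917 g
fructose: 187 mmol/L × 180.16 g/mol × 0.373 L ÷ 1000 = 12.566 g
agar: 18.3 g/L × 0.373 L = 6.826 g
cellobiose: 16.1 g/L × 0.373 L = 6.005 g
ferric citrate: 30.1 mg/L × 0.373 L = 11.227 mg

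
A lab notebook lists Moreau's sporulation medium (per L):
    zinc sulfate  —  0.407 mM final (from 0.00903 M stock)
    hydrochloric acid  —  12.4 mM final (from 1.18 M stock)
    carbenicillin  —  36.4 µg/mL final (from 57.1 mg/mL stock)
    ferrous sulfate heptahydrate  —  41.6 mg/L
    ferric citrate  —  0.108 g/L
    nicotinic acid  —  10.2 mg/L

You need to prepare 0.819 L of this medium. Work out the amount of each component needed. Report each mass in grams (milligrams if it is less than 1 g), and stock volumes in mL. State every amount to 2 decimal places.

Working volume: 0.819 L.
zinc sulfate: V = C2·V2/C1 = 0.407 mM × 819 mL ÷ 9.03 mM = 36.91 mL
hydrochloric acid: C1V1 = C2V2 → 12.4 mM × 819 mL ÷ 1180 mM = 8.61 mL
carbenicillin: dilute stock: 36.4 µg/mL × 819 mL ÷ 57100 µg/mL = 0.52 mL
ferrous sulfate heptahydrate: 41.6 mg/L × 0.819 L = 34.07 mg
ferric citrate: 0.108 g/L × 0.819 L = 0.088452 g = 88.45 mg
nicotinic acid: 10.2 mg/L × 0.819 L = 8.35 mg

zinc sulfate 36.91 mL; hydrochloric acid 8.61 mL; carbenicillin 0.52 mL; ferrous sulfate heptahydrate 34.07 mg; ferric citrate 88.45 mg; nicotinic acid 8.35 mg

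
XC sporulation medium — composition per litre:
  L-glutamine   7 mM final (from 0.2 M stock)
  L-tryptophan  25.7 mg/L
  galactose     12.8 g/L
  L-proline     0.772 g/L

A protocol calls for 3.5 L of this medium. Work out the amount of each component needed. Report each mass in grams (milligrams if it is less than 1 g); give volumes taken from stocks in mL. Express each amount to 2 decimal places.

Scale factor relative to 1 L: 3.5.
L-glutamine: dilute stock: 7 mM × 3500 mL ÷ 200 mM = 122.50 mL
L-tryptophan: 25.7 mg/L × 3.5 L = 89.95 mg
galactose: 12.8 g/L × 3.5 L = 44.80 g
L-proline: 0.772 g/L × 3.5 L = 2.70 g

L-glutamine 122.50 mL; L-tryptophan 89.95 mg; galactose 44.80 g; L-proline 2.70 g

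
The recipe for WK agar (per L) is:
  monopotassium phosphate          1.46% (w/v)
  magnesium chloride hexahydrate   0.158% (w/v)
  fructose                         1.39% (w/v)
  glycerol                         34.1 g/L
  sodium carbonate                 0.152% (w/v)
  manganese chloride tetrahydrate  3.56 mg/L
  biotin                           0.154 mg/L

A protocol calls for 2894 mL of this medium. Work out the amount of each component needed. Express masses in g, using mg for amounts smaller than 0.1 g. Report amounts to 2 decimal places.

Scale factor relative to 1 L: 2.894.
monopotassium phosphate: 1.46% w/v = 14.6 g/L → 14.6 × 2.894 L = 42.25 g
magnesium chloride hexahydrate: 0.158% w/v = 1.58 g/L → 1.58 × 2.894 L = 4.57 g
fructose: 1.39 g per 100 mL × 2894 mL ÷ 100 = 40.23 g
glycerol: 34.1 g/L × 2.894 L = 98.69 g
sodium carbonate: 0.152% w/v = 1.52 g/L → 1.52 × 2.894 L = 4.40 g
manganese chloride tetrahydrate: 3.56 mg/L × 2.894 L = 10.30 mg
biotin: 0.154 mg/L × 2.894 L = 0.45 mg

monopotassium phosphate 42.25 g; magnesium chloride hexahydrate 4.57 g; fructose 40.23 g; glycerol 98.69 g; sodium carbonate 4.40 g; manganese chloride tetrahydrate 10.30 mg; biotin 0.45 mg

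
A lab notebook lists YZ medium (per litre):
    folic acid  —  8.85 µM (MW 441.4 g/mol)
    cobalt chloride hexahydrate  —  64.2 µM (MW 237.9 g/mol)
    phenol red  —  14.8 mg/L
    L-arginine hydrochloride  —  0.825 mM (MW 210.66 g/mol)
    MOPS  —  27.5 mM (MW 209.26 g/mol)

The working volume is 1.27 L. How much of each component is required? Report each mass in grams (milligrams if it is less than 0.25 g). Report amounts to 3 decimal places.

Working volume: 1.27 L.
folic acid: 8.85 µmol/L × 441.4 g/mol × 1.27 L ÷ 1000 = 4.961 mg
cobalt chloride hexahydrate: 64.2 µmol/L × 237.9 g/mol × 1.27 L ÷ 1000 = 19.397 mg
phenol red: 14.8 mg/L × 1.27 L = 18.796 mg
L-arginine hydrochloride: 0.825 mmol/L × 210.66 mg/mmol × 1.27 L = 220.719 mg
MOPS: 27.5 mmol/L × 209.26 g/mol × 1.27 L ÷ 1000 = 7.308 g

folic acid 4.961 mg; cobalt chloride hexahydrate 19.397 mg; phenol red 18.796 mg; L-arginine hydrochloride 220.719 mg; MOPS 7.308 g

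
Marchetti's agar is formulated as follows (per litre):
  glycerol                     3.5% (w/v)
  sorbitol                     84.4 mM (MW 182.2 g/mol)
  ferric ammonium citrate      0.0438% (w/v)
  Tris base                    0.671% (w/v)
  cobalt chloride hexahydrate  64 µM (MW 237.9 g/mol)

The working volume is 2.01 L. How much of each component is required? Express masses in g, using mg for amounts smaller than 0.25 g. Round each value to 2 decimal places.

glycerol 70.35 g; sorbitol 30.91 g; ferric ammonium citrate 0.88 g; Tris base 13.49 g; cobalt chloride hexahydrate 30.60 mg

Scale factor relative to 1 L: 2.01.
glycerol: 3.5 g per 100 mL × 2010 mL ÷ 100 = 70.35 g
sorbitol: 84.4 mmol/L × 182.2 g/mol × 2.01 L ÷ 1000 = 30.91 g
ferric ammonium citrate: 0.0438% w/v = 0.438 g/L → 0.438 × 2.01 L = 0.88 g
Tris base: 0.671 g per 100 mL × 2010 mL ÷ 100 = 13.49 g
cobalt chloride hexahydrate: 64 µmol/L × 237.9 g/mol × 2.01 L ÷ 1000 = 30.60 mg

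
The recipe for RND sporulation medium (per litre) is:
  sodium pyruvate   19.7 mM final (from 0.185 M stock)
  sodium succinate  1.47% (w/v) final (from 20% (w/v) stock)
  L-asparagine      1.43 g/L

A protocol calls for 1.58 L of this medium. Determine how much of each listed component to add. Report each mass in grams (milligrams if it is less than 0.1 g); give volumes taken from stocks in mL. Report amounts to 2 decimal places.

Scale factor relative to 1 L: 1.58.
sodium pyruvate: V = C2·V2/C1 = 19.7 mM × 1580 mL ÷ 185 mM = 168.25 mL
sodium succinate: C1V1 = C2V2 → 1.47% ÷ 20% × 1580 mL = 116.13 mL
L-asparagine: 1.43 g/L × 1.58 L = 2.26 g

sodium pyruvate 168.25 mL; sodium succinate 116.13 mL; L-asparagine 2.26 g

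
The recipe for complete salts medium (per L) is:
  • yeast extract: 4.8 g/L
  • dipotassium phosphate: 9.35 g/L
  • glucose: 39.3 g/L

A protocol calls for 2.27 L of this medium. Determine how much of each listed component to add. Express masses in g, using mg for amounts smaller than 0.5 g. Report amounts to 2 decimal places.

yeast extract 10.90 g; dipotassium phosphate 21.22 g; glucose 89.21 g

Working volume: 2.27 L.
yeast extract: 4.8 g/L × 2.27 L = 10.90 g
dipotassium phosphate: 9.35 g/L × 2.27 L = 21.22 g
glucose: 39.3 g/L × 2.27 L = 89.21 g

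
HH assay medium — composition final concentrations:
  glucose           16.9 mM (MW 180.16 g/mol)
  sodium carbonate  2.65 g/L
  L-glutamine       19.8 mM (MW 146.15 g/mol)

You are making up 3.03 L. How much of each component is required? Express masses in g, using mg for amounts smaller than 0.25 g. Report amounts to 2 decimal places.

glucose 9.23 g; sodium carbonate 8.03 g; L-glutamine 8.77 g

Scale factor relative to 1 L: 3.03.
glucose: 16.9 mmol/L × 180.16 g/mol × 3.03 L ÷ 1000 = 9.23 g
sodium carbonate: 2.65 g/L × 3.03 L = 8.03 g
L-glutamine: 19.8 mmol/L × 146.15 g/mol × 3.03 L ÷ 1000 = 8.77 g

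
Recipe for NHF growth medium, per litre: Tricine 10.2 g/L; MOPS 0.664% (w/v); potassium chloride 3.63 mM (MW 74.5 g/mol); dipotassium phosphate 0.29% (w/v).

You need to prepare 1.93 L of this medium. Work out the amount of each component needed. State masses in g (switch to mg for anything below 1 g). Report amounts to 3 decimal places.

Working volume: 1.93 L.
Tricine: 10.2 g/L × 1.93 L = 19.686 g
MOPS: 0.664 g per 100 mL × 1930 mL ÷ 100 = 12.815 g
potassium chloride: 3.63 mmol/L × 74.5 mg/mmol × 1.93 L = 521.940 mg
dipotassium phosphate: 0.29% w/v = 2.9 g/L → 2.9 × 1.93 L = 5.597 g

Tricine 19.686 g; MOPS 12.815 g; potassium chloride 521.940 mg; dipotassium phosphate 5.597 g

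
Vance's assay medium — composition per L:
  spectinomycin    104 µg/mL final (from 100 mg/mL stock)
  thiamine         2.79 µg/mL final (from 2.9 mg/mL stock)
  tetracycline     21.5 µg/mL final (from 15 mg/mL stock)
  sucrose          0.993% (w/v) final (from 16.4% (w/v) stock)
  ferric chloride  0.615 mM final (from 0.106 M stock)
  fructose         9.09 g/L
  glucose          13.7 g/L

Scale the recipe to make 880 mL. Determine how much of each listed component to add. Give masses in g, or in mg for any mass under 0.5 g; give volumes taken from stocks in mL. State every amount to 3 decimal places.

spectinomycin 0.915 mL; thiamine 0.847 mL; tetracycline 1.261 mL; sucrose 53.283 mL; ferric chloride 5.106 mL; fructose 7.999 g; glucose 12.056 g

Working volume: 880 mL = 0.88 L.
spectinomycin: V = C2·V2/C1 = 104 µg/mL × 880 mL ÷ 100000 µg/mL = 0.915 mL
thiamine: dilute stock: 2.79 µg/mL × 880 mL ÷ 2900 µg/mL = 0.847 mL
tetracycline: dilute stock: 21.5 µg/mL × 880 mL ÷ 15000 µg/mL = 1.261 mL
sucrose: dilute stock: 0.993% ÷ 16.4% × 880 mL = 53.283 mL
ferric chloride: dilute stock: 0.615 mM × 880 mL ÷ 106 mM = 5.106 mL
fructose: 9.09 g/L × 0.88 L = 7.999 g
glucose: 13.7 g/L × 0.88 L = 12.056 g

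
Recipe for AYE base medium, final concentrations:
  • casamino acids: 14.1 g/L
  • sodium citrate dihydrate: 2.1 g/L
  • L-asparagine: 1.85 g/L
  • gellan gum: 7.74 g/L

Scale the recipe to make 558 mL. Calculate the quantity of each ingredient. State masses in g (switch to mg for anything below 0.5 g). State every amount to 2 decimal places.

casamino acids 7.87 g; sodium citrate dihydrate 1.17 g; L-asparagine 1.03 g; gellan gum 4.32 g

Scale factor relative to 1 L: 0.558.
casamino acids: 14.1 g/L × 0.558 L = 7.87 g
sodium citrate dihydrate: 2.1 g/L × 0.558 L = 1.17 g
L-asparagine: 1.85 g/L × 0.558 L = 1.03 g
gellan gum: 7.74 g/L × 0.558 L = 4.32 g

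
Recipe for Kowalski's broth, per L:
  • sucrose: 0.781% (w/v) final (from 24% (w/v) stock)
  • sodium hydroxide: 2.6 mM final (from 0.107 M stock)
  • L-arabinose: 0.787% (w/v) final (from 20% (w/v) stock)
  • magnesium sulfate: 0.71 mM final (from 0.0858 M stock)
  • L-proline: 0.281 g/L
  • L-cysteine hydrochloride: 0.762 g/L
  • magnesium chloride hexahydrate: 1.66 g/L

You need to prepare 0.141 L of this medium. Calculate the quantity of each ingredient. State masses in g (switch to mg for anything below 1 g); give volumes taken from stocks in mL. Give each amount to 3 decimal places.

Scale factor relative to 1 L: 0.141.
sucrose: dilute stock: 0.781% ÷ 24% × 141 mL = 4.588 mL
sodium hydroxide: V = C2·V2/C1 = 2.6 mM × 141 mL ÷ 107 mM = 3.426 mL
L-arabinose: dilute stock: 0.787% ÷ 20% × 141 mL = 5.548 mL
magnesium sulfate: C1V1 = C2V2 → 0.71 mM × 141 mL ÷ 85.8 mM = 1.167 mL
L-proline: 0.281 g/L × 0.141 L = 0.039621 g = 39.621 mg
L-cysteine hydrochloride: 0.762 g/L × 0.141 L = 0.107442 g = 107.442 mg
magnesium chloride hexahydrate: 1.66 g/L × 0.141 L = 0.23406 g = 234.060 mg

sucrose 4.588 mL; sodium hydroxide 3.426 mL; L-arabinose 5.548 mL; magnesium sulfate 1.167 mL; L-proline 39.621 mg; L-cysteine hydrochloride 107.442 mg; magnesium chloride hexahydrate 234.060 mg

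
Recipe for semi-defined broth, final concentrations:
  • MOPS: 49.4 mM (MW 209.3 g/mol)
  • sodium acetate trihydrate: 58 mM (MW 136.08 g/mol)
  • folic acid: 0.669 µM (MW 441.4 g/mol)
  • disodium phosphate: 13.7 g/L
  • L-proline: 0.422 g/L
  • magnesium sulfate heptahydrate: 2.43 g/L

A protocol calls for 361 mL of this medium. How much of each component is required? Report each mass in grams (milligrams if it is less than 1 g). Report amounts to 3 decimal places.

MOPS 3.733 g; sodium acetate trihydrate 2.849 g; folic acid 0.107 mg; disodium phosphate 4.946 g; L-proline 152.342 mg; magnesium sulfate heptahydrate 877.230 mg

Target volume = 361 mL = 0.361 L.
MOPS: 49.4 mmol/L × 209.3 g/mol × 0.361 L ÷ 1000 = 3.733 g
sodium acetate trihydrate: 58 mmol/L × 136.08 g/mol × 0.361 L ÷ 1000 = 2.849 g
folic acid: 0.669 µmol/L × 441.4 g/mol × 0.361 L ÷ 1000 = 0.107 mg
disodium phosphate: 13.7 g/L × 0.361 L = 4.946 g
L-proline: 0.422 g/L × 0.361 L = 0.152342 g = 152.342 mg
magnesium sulfate heptahydrate: 2.43 g/L × 0.361 L = 0.87723 g = 877.230 mg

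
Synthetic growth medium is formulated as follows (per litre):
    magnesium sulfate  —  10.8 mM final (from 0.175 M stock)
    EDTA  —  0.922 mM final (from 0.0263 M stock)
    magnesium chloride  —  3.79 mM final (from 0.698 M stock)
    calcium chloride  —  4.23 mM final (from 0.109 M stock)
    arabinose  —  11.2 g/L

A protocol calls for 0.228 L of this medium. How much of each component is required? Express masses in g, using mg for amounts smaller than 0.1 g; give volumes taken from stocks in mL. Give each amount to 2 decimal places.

Scale factor relative to 1 L: 0.228.
magnesium sulfate: C1V1 = C2V2 → 10.8 mM × 228 mL ÷ 175 mM = 14.07 mL
EDTA: V = C2·V2/C1 = 0.922 mM × 228 mL ÷ 26.3 mM = 7.99 mL
magnesium chloride: C1V1 = C2V2 → 3.79 mM × 228 mL ÷ 698 mM = 1.24 mL
calcium chloride: C1V1 = C2V2 → 4.23 mM × 228 mL ÷ 109 mM = 8.85 mL
arabinose: 11.2 g/L × 0.228 L = 2.55 g

magnesium sulfate 14.07 mL; EDTA 7.99 mL; magnesium chloride 1.24 mL; calcium chloride 8.85 mL; arabinose 2.55 g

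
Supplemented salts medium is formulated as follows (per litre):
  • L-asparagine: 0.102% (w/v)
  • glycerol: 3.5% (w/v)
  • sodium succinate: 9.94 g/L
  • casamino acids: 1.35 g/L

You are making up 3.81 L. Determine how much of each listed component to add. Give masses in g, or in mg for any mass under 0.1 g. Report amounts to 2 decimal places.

L-asparagine 3.89 g; glycerol 133.35 g; sodium succinate 37.87 g; casamino acids 5.14 g

Working volume: 3.81 L.
L-asparagine: 0.102 g per 100 mL × 3810 mL ÷ 100 = 3.89 g
glycerol: 3.5% w/v = 35 g/L → 35 × 3.81 L = 133.35 g
sodium succinate: 9.94 g/L × 3.81 L = 37.87 g
casamino acids: 1.35 g/L × 3.81 L = 5.14 g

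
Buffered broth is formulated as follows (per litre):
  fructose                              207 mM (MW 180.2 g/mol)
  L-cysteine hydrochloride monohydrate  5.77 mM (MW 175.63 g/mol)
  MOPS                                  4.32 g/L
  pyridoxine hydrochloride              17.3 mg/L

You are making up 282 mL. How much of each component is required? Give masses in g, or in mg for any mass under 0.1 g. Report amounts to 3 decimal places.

fructose 10.519 g; L-cysteine hydrochloride monohydrate 0.286 g; MOPS 1.218 g; pyridoxine hydrochloride 4.879 mg

Working volume: 282 mL = 0.282 L.
fructose: 207 mmol/L × 180.2 g/mol × 0.282 L ÷ 1000 = 10.519 g
L-cysteine hydrochloride monohydrate: 5.77 mmol/L × 175.63 g/mol × 0.282 L ÷ 1000 = 0.286 g
MOPS: 4.32 g/L × 0.282 L = 1.218 g
pyridoxine hydrochloride: 17.3 mg/L × 0.282 L = 4.879 mg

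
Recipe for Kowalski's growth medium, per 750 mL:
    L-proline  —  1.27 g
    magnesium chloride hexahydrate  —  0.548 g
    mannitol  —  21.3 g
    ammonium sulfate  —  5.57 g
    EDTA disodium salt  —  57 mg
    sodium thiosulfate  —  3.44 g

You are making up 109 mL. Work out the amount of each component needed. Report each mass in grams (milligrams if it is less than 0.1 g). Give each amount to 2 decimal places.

L-proline 0.18 g; magnesium chloride hexahydrate 79.64 mg; mannitol 3.10 g; ammonium sulfate 0.81 g; EDTA disodium salt 8.28 mg; sodium thiosulfate 0.50 g

Scale factor = 109 mL / 750 mL = 0.145333.
L-proline: 1.27 g × (109 mL / 750 mL) = 0.18 g
magnesium chloride hexahydrate: 0.548 g × (109 mL / 750 mL) = 0.0796427 g = 79.64 mg
mannitol: 21.3 g × (109 mL / 750 mL) = 3.10 g
ammonium sulfate: 5.57 g × (109 mL / 750 mL) = 0.81 g
EDTA disodium salt: 57 mg × (109 mL / 750 mL) = 8.28 mg
sodium thiosulfate: 3.44 g × (109 mL / 750 mL) = 0.50 g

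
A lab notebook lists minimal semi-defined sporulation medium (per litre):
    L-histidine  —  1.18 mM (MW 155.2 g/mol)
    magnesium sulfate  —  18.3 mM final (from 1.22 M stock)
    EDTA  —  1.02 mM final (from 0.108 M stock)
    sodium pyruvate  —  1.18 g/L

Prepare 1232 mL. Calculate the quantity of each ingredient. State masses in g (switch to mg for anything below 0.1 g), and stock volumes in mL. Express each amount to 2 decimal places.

L-histidine 0.23 g; magnesium sulfate 18.48 mL; EDTA 11.64 mL; sodium pyruvate 1.45 g

Target volume = 1232 mL = 1.232 L.
L-histidine: 1.18 mmol/L × 155.2 g/mol × 1.232 L ÷ 1000 = 0.23 g
magnesium sulfate: C1V1 = C2V2 → 18.3 mM × 1232 mL ÷ 1220 mM = 18.48 mL
EDTA: C1V1 = C2V2 → 1.02 mM × 1232 mL ÷ 108 mM = 11.64 mL
sodium pyruvate: 1.18 g/L × 1.232 L = 1.45 g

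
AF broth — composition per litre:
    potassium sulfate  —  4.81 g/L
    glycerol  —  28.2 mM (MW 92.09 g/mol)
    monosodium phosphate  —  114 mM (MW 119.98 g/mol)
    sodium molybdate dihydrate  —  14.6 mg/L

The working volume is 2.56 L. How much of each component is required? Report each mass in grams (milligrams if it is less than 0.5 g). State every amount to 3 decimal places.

potassium sulfate 12.314 g; glycerol 6.648 g; monosodium phosphate 35.015 g; sodium molybdate dihydrate 37.376 mg

Scale factor relative to 1 L: 2.56.
potassium sulfate: 4.81 g/L × 2.56 L = 12.314 g
glycerol: 28.2 mmol/L × 92.09 g/mol × 2.56 L ÷ 1000 = 6.648 g
monosodium phosphate: 114 mmol/L × 119.98 g/mol × 2.56 L ÷ 1000 = 35.015 g
sodium molybdate dihydrate: 14.6 mg/L × 2.56 L = 37.376 mg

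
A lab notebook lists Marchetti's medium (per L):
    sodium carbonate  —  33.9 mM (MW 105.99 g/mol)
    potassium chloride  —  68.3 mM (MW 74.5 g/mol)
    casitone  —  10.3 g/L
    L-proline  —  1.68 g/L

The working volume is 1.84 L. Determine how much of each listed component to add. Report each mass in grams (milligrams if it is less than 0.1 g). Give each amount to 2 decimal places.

Scale factor relative to 1 L: 1.84.
sodium carbonate: 33.9 mmol/L × 105.99 g/mol × 1.84 L ÷ 1000 = 6.61 g
potassium chloride: 68.3 mmol/L × 74.5 g/mol × 1.84 L ÷ 1000 = 9.36 g
casitone: 10.3 g/L × 1.84 L = 18.95 g
L-proline: 1.68 g/L × 1.84 L = 3.09 g

sodium carbonate 6.61 g; potassium chloride 9.36 g; casitone 18.95 g; L-proline 3.09 g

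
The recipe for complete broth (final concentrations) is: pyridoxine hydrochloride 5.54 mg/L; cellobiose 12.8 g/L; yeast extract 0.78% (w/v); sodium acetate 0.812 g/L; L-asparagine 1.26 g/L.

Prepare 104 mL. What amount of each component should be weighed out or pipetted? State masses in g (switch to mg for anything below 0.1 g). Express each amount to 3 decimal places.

Scale factor relative to 1 L: 0.104.
pyridoxine hydrochloride: 5.54 mg/L × 0.104 L = 0.576 mg
cellobiose: 12.8 g/L × 0.104 L = 1.331 g
yeast extract: 0.78% w/v = 7.8 g/L → 7.8 × 0.104 L = 0.811 g
sodium acetate: 0.812 g/L × 0.104 L = 0.084448 g = 84.448 mg
L-asparagine: 1.26 g/L × 0.104 L = 0.131 g

pyridoxine hydrochloride 0.576 mg; cellobiose 1.331 g; yeast extract 0.811 g; sodium acetate 84.448 mg; L-asparagine 0.131 g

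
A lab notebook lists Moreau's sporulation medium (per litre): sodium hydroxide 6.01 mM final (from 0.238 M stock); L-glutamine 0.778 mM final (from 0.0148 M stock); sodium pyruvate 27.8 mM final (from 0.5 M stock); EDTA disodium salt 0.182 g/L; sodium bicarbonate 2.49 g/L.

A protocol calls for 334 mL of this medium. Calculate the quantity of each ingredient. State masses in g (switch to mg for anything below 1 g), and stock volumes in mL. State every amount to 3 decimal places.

sodium hydroxide 8.434 mL; L-glutamine 17.558 mL; sodium pyruvate 18.570 mL; EDTA disodium salt 60.788 mg; sodium bicarbonate 831.660 mg

Scale factor relative to 1 L: 0.334.
sodium hydroxide: dilute stock: 6.01 mM × 334 mL ÷ 238 mM = 8.434 mL
L-glutamine: dilute stock: 0.778 mM × 334 mL ÷ 14.8 mM = 17.558 mL
sodium pyruvate: V = C2·V2/C1 = 27.8 mM × 334 mL ÷ 500 mM = 18.570 mL
EDTA disodium salt: 0.182 g/L × 0.334 L = 0.060788 g = 60.788 mg
sodium bicarbonate: 2.49 g/L × 0.334 L = 0.83166 g = 831.660 mg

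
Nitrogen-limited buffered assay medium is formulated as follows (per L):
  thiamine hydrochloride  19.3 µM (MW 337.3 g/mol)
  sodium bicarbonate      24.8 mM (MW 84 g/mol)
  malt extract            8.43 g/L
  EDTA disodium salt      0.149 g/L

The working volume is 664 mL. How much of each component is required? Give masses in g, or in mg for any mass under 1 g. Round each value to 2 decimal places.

Working volume: 664 mL = 0.664 L.
thiamine hydrochloride: 19.3 µmol/L × 337.3 g/mol × 0.664 L ÷ 1000 = 4.32 mg
sodium bicarbonate: 24.8 mmol/L × 84 g/mol × 0.664 L ÷ 1000 = 1.38 g
malt extract: 8.43 g/L × 0.664 L = 5.60 g
EDTA disodium salt: 0.149 g/L × 0.664 L = 0.098936 g = 98.94 mg

thiamine hydrochloride 4.32 mg; sodium bicarbonate 1.38 g; malt extract 5.60 g; EDTA disodium salt 98.94 mg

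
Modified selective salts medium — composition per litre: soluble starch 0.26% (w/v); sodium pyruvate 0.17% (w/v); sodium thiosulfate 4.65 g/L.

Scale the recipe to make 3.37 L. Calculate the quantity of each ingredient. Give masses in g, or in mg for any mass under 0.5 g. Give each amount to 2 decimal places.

Working volume: 3.37 L.
soluble starch: 0.26 g per 100 mL × 3370 mL ÷ 100 = 8.76 g
sodium pyruvate: 0.17% w/v = 1.7 g/L → 1.7 × 3.37 L = 5.73 g
sodium thiosulfate: 4.65 g/L × 3.37 L = 15.67 g

soluble starch 8.76 g; sodium pyruvate 5.73 g; sodium thiosulfate 15.67 g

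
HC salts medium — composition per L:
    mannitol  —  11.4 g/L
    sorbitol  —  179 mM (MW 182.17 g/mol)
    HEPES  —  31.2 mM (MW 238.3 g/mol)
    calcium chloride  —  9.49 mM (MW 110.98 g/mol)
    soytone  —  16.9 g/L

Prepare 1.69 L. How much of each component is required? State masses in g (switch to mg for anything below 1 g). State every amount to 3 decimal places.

mannitol 19.266 g; sorbitol 55.108 g; HEPES 12.565 g; calcium chloride 1.780 g; soytone 28.561 g

Working volume: 1.69 L.
mannitol: 11.4 g/L × 1.69 L = 19.266 g
sorbitol: 179 mmol/L × 182.17 g/mol × 1.69 L ÷ 1000 = 55.108 g
HEPES: 31.2 mmol/L × 238.3 g/mol × 1.69 L ÷ 1000 = 12.565 g
calcium chloride: 9.49 mmol/L × 110.98 g/mol × 1.69 L ÷ 1000 = 1.780 g
soytone: 16.9 g/L × 1.69 L = 28.561 g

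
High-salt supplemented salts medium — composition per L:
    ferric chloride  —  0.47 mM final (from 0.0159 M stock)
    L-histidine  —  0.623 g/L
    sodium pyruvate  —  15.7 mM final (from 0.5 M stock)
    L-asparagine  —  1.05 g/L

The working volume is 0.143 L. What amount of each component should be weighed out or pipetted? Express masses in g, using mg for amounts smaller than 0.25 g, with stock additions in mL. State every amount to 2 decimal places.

Working volume: 0.143 L.
ferric chloride: dilute stock: 0.47 mM × 143 mL ÷ 15.9 mM = 4.23 mL
L-histidine: 0.623 g/L × 0.143 L = 0.089089 g = 89.09 mg
sodium pyruvate: V = C2·V2/C1 = 15.7 mM × 143 mL ÷ 500 mM = 4.49 mL
L-asparagine: 1.05 g/L × 0.143 L = 0.15015 g = 150.15 mg

ferric chloride 4.23 mL; L-histidine 89.09 mg; sodium pyruvate 4.49 mL; L-asparagine 150.15 mg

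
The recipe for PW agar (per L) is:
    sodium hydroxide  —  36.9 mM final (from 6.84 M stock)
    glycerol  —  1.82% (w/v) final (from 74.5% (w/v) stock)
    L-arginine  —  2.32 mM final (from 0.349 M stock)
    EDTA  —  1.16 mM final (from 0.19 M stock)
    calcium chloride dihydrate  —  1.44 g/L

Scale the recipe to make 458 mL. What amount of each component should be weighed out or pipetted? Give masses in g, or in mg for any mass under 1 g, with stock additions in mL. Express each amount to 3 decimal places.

sodium hydroxide 2.471 mL; glycerol 11.189 mL; L-arginine 3.045 mL; EDTA 2.796 mL; calcium chloride dihydrate 659.520 mg

Target volume = 458 mL = 0.458 L.
sodium hydroxide: V = C2·V2/C1 = 36.9 mM × 458 mL ÷ 6840 mM = 2.471 mL
glycerol: V = C2·V2/C1 = 1.82% ÷ 74.5% × 458 mL = 11.189 mL
L-arginine: C1V1 = C2V2 → 2.32 mM × 458 mL ÷ 349 mM = 3.045 mL
EDTA: C1V1 = C2V2 → 1.16 mM × 458 mL ÷ 190 mM = 2.796 mL
calcium chloride dihydrate: 1.44 g/L × 0.458 L = 0.65952 g = 659.520 mg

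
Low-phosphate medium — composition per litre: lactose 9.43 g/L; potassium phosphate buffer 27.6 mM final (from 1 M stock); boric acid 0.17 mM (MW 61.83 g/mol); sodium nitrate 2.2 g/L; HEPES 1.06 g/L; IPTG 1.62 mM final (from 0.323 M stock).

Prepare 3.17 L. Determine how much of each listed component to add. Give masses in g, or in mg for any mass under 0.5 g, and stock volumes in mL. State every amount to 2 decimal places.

Working volume: 3.17 L.
lactose: 9.43 g/L × 3.17 L = 29.89 g
potassium phosphate buffer: V = C2·V2/C1 = 27.6 mM × 3170 mL ÷ 1000 mM = 87.49 mL
boric acid: 0.17 mmol/L × 61.83 mg/mmol × 3.17 L = 33.32 mg
sodium nitrate: 2.2 g/L × 3.17 L = 6.97 g
HEPES: 1.06 g/L × 3.17 L = 3.36 g
IPTG: dilute stock: 1.62 mM × 3170 mL ÷ 323 mM = 15.90 mL

lactose 29.89 g; potassium phosphate buffer 87.49 mL; boric acid 33.32 mg; sodium nitrate 6.97 g; HEPES 3.36 g; IPTG 15.90 mL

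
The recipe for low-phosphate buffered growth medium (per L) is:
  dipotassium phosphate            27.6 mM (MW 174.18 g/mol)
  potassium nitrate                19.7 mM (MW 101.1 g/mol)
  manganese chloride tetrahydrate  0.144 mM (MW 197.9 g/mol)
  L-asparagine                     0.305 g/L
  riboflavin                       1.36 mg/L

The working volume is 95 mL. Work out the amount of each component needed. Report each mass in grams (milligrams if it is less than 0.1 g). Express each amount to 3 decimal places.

dipotassium phosphate 0.457 g; potassium nitrate 0.189 g; manganese chloride tetrahydrate 2.707 mg; L-asparagine 28.975 mg; riboflavin 0.129 mg

Target volume = 95 mL = 0.095 L.
dipotassium phosphate: 27.6 mmol/L × 174.18 g/mol × 0.095 L ÷ 1000 = 0.457 g
potassium nitrate: 19.7 mmol/L × 101.1 g/mol × 0.095 L ÷ 1000 = 0.189 g
manganese chloride tetrahydrate: 0.144 mmol/L × 197.9 mg/mmol × 0.095 L = 2.707 mg
L-asparagine: 0.305 g/L × 0.095 L = 0.028975 g = 28.975 mg
riboflavin: 1.36 mg/L × 0.095 L = 0.129 mg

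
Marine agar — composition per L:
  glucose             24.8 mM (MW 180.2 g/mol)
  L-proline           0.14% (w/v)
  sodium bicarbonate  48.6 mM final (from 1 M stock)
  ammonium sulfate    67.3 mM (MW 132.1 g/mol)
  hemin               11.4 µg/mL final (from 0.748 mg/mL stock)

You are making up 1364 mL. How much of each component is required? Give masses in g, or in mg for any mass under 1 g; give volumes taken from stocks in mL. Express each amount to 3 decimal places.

glucose 6.096 g; L-proline 1.910 g; sodium bicarbonate 66.290 mL; ammonium sulfate 12.126 g; hemin 20.788 mL

Target volume = 1364 mL = 1.364 L.
glucose: 24.8 mmol/L × 180.2 g/mol × 1.364 L ÷ 1000 = 6.096 g
L-proline: 0.14% w/v = 1.4 g/L → 1.4 × 1.364 L = 1.910 g
sodium bicarbonate: C1V1 = C2V2 → 48.6 mM × 1364 mL ÷ 1000 mM = 66.290 mL
ammonium sulfate: 67.3 mmol/L × 132.1 g/mol × 1.364 L ÷ 1000 = 12.126 g
hemin: dilute stock: 11.4 µg/mL × 1364 mL ÷ 748 µg/mL = 20.788 mL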